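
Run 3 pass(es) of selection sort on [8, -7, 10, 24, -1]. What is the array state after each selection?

Pass 1: Select minimum -7 at index 1, swap -> [-7, 8, 10, 24, -1]
Pass 2: Select minimum -1 at index 4, swap -> [-7, -1, 10, 24, 8]
Pass 3: Select minimum 8 at index 4, swap -> [-7, -1, 8, 24, 10]


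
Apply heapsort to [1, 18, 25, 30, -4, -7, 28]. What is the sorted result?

Build heap: [30, 18, 28, 1, -4, -7, 25]
Extract 30: [28, 18, 25, 1, -4, -7, 30]
Extract 28: [25, 18, -7, 1, -4, 28, 30]
Extract 25: [18, 1, -7, -4, 25, 28, 30]
Extract 18: [1, -4, -7, 18, 25, 28, 30]
Extract 1: [-4, -7, 1, 18, 25, 28, 30]
Extract -4: [-7, -4, 1, 18, 25, 28, 30]


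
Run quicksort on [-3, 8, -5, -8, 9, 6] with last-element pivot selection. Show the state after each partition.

Partition 1: pivot=6 at index 3 -> [-3, -5, -8, 6, 9, 8]
Partition 2: pivot=-8 at index 0 -> [-8, -5, -3, 6, 9, 8]
Partition 3: pivot=-3 at index 2 -> [-8, -5, -3, 6, 9, 8]
Partition 4: pivot=8 at index 4 -> [-8, -5, -3, 6, 8, 9]


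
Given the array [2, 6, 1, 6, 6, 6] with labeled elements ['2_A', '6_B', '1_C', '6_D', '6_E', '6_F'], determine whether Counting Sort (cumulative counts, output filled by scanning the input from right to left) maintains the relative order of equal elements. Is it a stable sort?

Trace Counting Sort on the labeled array (the key is the number; the letter only tracks identity):
  Counts for values 0..6: [0, 1, 1, 0, 0, 0, 4]
  Cumulative counts: [0, 1, 2, 2, 2, 2, 6]
  Scan right to left: place 6_F at output index 5
  Scan right to left: place 6_E at output index 4
  Scan right to left: place 6_D at output index 3
  Scan right to left: place 1_C at output index 0
  Scan right to left: place 6_B at output index 2
  Scan right to left: place 2_A at output index 1
  Output: [1_C, 2_A, 6_B, 6_D, 6_E, 6_F]
Equal keys:
  value 6: originally 6_B, 6_D, 6_E, 6_F; after sorting 6_B, 6_D, 6_E, 6_F -> order preserved
All equal keys kept their original relative order. Counting Sort is stable: scanning the input right to left with decreasing cumulative counts places later duplicates at later output positions.
Answer: Stable


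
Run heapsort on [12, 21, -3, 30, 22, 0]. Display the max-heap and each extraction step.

Build heap: [30, 22, 0, 21, 12, -3]
Extract 30: [22, 21, 0, -3, 12, 30]
Extract 22: [21, 12, 0, -3, 22, 30]
Extract 21: [12, -3, 0, 21, 22, 30]
Extract 12: [0, -3, 12, 21, 22, 30]
Extract 0: [-3, 0, 12, 21, 22, 30]


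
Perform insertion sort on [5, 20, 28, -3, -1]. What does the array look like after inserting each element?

First element 5 is already 'sorted'
Insert 20: shifted 0 elements -> [5, 20, 28, -3, -1]
Insert 28: shifted 0 elements -> [5, 20, 28, -3, -1]
Insert -3: shifted 3 elements -> [-3, 5, 20, 28, -1]
Insert -1: shifted 3 elements -> [-3, -1, 5, 20, 28]


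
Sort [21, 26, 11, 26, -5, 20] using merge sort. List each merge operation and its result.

Divide and conquer:
  Merge [26] + [11] -> [11, 26]
  Merge [21] + [11, 26] -> [11, 21, 26]
  Merge [-5] + [20] -> [-5, 20]
  Merge [26] + [-5, 20] -> [-5, 20, 26]
  Merge [11, 21, 26] + [-5, 20, 26] -> [-5, 11, 20, 21, 26, 26]


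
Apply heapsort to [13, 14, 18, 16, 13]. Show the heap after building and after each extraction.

Build heap: [18, 16, 13, 14, 13]
Extract 18: [16, 14, 13, 13, 18]
Extract 16: [14, 13, 13, 16, 18]
Extract 14: [13, 13, 14, 16, 18]
Extract 13: [13, 13, 14, 16, 18]


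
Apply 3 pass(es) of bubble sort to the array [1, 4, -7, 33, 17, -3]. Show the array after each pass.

After pass 1: [1, -7, 4, 17, -3, 33] (3 swaps)
After pass 2: [-7, 1, 4, -3, 17, 33] (2 swaps)
After pass 3: [-7, 1, -3, 4, 17, 33] (1 swaps)
Total swaps: 6


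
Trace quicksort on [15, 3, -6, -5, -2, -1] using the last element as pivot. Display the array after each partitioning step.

Partition 1: pivot=-1 at index 3 -> [-6, -5, -2, -1, 15, 3]
Partition 2: pivot=-2 at index 2 -> [-6, -5, -2, -1, 15, 3]
Partition 3: pivot=-5 at index 1 -> [-6, -5, -2, -1, 15, 3]
Partition 4: pivot=3 at index 4 -> [-6, -5, -2, -1, 3, 15]


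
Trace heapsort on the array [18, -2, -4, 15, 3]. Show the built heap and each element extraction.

Build heap: [18, 15, -4, -2, 3]
Extract 18: [15, 3, -4, -2, 18]
Extract 15: [3, -2, -4, 15, 18]
Extract 3: [-2, -4, 3, 15, 18]
Extract -2: [-4, -2, 3, 15, 18]


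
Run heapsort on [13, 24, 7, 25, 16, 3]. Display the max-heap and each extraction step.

Build heap: [25, 24, 7, 13, 16, 3]
Extract 25: [24, 16, 7, 13, 3, 25]
Extract 24: [16, 13, 7, 3, 24, 25]
Extract 16: [13, 3, 7, 16, 24, 25]
Extract 13: [7, 3, 13, 16, 24, 25]
Extract 7: [3, 7, 13, 16, 24, 25]


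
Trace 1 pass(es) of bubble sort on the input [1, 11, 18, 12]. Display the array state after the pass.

After pass 1: [1, 11, 12, 18] (1 swaps)
Total swaps: 1


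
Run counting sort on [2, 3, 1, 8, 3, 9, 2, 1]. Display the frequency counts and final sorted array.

Count array: [0, 2, 2, 2, 0, 0, 0, 0, 1, 1]
(count[i] = number of elements equal to i)
Cumulative count: [0, 2, 4, 6, 6, 6, 6, 6, 7, 8]
Sorted: [1, 1, 2, 2, 3, 3, 8, 9]


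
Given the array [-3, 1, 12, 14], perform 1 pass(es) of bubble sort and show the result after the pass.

After pass 1: [-3, 1, 12, 14] (0 swaps)
Total swaps: 0


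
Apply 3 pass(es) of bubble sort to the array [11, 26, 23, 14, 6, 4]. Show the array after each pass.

After pass 1: [11, 23, 14, 6, 4, 26] (4 swaps)
After pass 2: [11, 14, 6, 4, 23, 26] (3 swaps)
After pass 3: [11, 6, 4, 14, 23, 26] (2 swaps)
Total swaps: 9


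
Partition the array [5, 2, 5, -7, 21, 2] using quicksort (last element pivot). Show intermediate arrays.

Partition 1: pivot=2 at index 2 -> [2, -7, 2, 5, 21, 5]
Partition 2: pivot=-7 at index 0 -> [-7, 2, 2, 5, 21, 5]
Partition 3: pivot=5 at index 4 -> [-7, 2, 2, 5, 5, 21]


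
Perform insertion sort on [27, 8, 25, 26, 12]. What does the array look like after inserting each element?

First element 27 is already 'sorted'
Insert 8: shifted 1 elements -> [8, 27, 25, 26, 12]
Insert 25: shifted 1 elements -> [8, 25, 27, 26, 12]
Insert 26: shifted 1 elements -> [8, 25, 26, 27, 12]
Insert 12: shifted 3 elements -> [8, 12, 25, 26, 27]


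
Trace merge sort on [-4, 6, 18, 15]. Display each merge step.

Divide and conquer:
  Merge [-4] + [6] -> [-4, 6]
  Merge [18] + [15] -> [15, 18]
  Merge [-4, 6] + [15, 18] -> [-4, 6, 15, 18]


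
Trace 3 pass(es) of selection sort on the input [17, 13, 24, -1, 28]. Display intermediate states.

Pass 1: Select minimum -1 at index 3, swap -> [-1, 13, 24, 17, 28]
Pass 2: Select minimum 13 at index 1, swap -> [-1, 13, 24, 17, 28]
Pass 3: Select minimum 17 at index 3, swap -> [-1, 13, 17, 24, 28]


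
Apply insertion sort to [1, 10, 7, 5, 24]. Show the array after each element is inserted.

First element 1 is already 'sorted'
Insert 10: shifted 0 elements -> [1, 10, 7, 5, 24]
Insert 7: shifted 1 elements -> [1, 7, 10, 5, 24]
Insert 5: shifted 2 elements -> [1, 5, 7, 10, 24]
Insert 24: shifted 0 elements -> [1, 5, 7, 10, 24]


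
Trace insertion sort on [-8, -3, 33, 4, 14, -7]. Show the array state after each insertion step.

First element -8 is already 'sorted'
Insert -3: shifted 0 elements -> [-8, -3, 33, 4, 14, -7]
Insert 33: shifted 0 elements -> [-8, -3, 33, 4, 14, -7]
Insert 4: shifted 1 elements -> [-8, -3, 4, 33, 14, -7]
Insert 14: shifted 1 elements -> [-8, -3, 4, 14, 33, -7]
Insert -7: shifted 4 elements -> [-8, -7, -3, 4, 14, 33]


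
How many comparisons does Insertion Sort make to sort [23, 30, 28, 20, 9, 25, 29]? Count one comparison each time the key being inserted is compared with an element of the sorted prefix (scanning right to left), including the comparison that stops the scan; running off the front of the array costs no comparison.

Insert 30: 23 <= 30 (stop) = 1 comparison(s) -> [23, 30, 28, 20, 9, 25, 29]
Insert 28: 30 > 28 (shift), 23 <= 28 (stop) = 2 comparison(s) -> [23, 28, 30, 20, 9, 25, 29]
Insert 20: 30 > 20 (shift), 28 > 20 (shift), 23 > 20 (shift), reached front = 3 comparison(s) -> [20, 23, 28, 30, 9, 25, 29]
Insert 9: 30 > 9 (shift), 28 > 9 (shift), 23 > 9 (shift), 20 > 9 (shift), reached front = 4 comparison(s) -> [9, 20, 23, 28, 30, 25, 29]
Insert 25: 30 > 25 (shift), 28 > 25 (shift), 23 <= 25 (stop) = 3 comparison(s) -> [9, 20, 23, 25, 28, 30, 29]
Insert 29: 30 > 29 (shift), 28 <= 29 (stop) = 2 comparison(s) -> [9, 20, 23, 25, 28, 29, 30]
Total comparisons: 1 + 2 + 3 + 4 + 3 + 2 = 15


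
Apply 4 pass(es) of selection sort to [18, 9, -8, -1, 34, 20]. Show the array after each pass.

Pass 1: Select minimum -8 at index 2, swap -> [-8, 9, 18, -1, 34, 20]
Pass 2: Select minimum -1 at index 3, swap -> [-8, -1, 18, 9, 34, 20]
Pass 3: Select minimum 9 at index 3, swap -> [-8, -1, 9, 18, 34, 20]
Pass 4: Select minimum 18 at index 3, swap -> [-8, -1, 9, 18, 34, 20]


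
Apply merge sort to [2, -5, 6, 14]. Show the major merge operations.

Divide and conquer:
  Merge [2] + [-5] -> [-5, 2]
  Merge [6] + [14] -> [6, 14]
  Merge [-5, 2] + [6, 14] -> [-5, 2, 6, 14]


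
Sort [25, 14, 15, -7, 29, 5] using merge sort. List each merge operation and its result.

Divide and conquer:
  Merge [14] + [15] -> [14, 15]
  Merge [25] + [14, 15] -> [14, 15, 25]
  Merge [29] + [5] -> [5, 29]
  Merge [-7] + [5, 29] -> [-7, 5, 29]
  Merge [14, 15, 25] + [-7, 5, 29] -> [-7, 5, 14, 15, 25, 29]


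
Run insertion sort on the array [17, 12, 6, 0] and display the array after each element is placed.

First element 17 is already 'sorted'
Insert 12: shifted 1 elements -> [12, 17, 6, 0]
Insert 6: shifted 2 elements -> [6, 12, 17, 0]
Insert 0: shifted 3 elements -> [0, 6, 12, 17]


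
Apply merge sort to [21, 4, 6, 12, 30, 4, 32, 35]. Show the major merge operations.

Divide and conquer:
  Merge [21] + [4] -> [4, 21]
  Merge [6] + [12] -> [6, 12]
  Merge [4, 21] + [6, 12] -> [4, 6, 12, 21]
  Merge [30] + [4] -> [4, 30]
  Merge [32] + [35] -> [32, 35]
  Merge [4, 30] + [32, 35] -> [4, 30, 32, 35]
  Merge [4, 6, 12, 21] + [4, 30, 32, 35] -> [4, 4, 6, 12, 21, 30, 32, 35]


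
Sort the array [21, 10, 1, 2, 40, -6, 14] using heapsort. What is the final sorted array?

Build heap: [40, 21, 14, 2, 10, -6, 1]
Extract 40: [21, 10, 14, 2, 1, -6, 40]
Extract 21: [14, 10, -6, 2, 1, 21, 40]
Extract 14: [10, 2, -6, 1, 14, 21, 40]
Extract 10: [2, 1, -6, 10, 14, 21, 40]
Extract 2: [1, -6, 2, 10, 14, 21, 40]
Extract 1: [-6, 1, 2, 10, 14, 21, 40]


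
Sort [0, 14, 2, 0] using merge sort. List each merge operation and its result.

Divide and conquer:
  Merge [0] + [14] -> [0, 14]
  Merge [2] + [0] -> [0, 2]
  Merge [0, 14] + [0, 2] -> [0, 0, 2, 14]


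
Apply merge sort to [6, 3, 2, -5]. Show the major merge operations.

Divide and conquer:
  Merge [6] + [3] -> [3, 6]
  Merge [2] + [-5] -> [-5, 2]
  Merge [3, 6] + [-5, 2] -> [-5, 2, 3, 6]


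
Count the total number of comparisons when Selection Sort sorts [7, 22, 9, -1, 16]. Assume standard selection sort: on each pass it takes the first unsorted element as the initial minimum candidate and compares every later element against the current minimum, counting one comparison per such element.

Pass 1: scan indices 1..4 for the minimum = 4 comparison(s); min is -1, place at index 0 -> [-1, 22, 9, 7, 16]
Pass 2: scan indices 2..4 for the minimum = 3 comparison(s); min is 7, place at index 1 -> [-1, 7, 9, 22, 16]
Pass 3: scan indices 3..4 for the minimum = 2 comparison(s); min is 9, place at index 2 -> [-1, 7, 9, 22, 16]
Pass 4: scan indices 4..4 for the minimum = 1 comparison(s); min is 16, place at index 3 -> [-1, 7, 9, 16, 22]
Selection sort always scans the whole unsorted suffix, so the count is (n-1) + (n-2) + ... + 1 = n(n-1)/2 = 5*4/2 = 10 regardless of the input order.
Total comparisons: 4 + 3 + 2 + 1 = 10


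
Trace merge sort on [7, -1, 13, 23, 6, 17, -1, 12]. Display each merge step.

Divide and conquer:
  Merge [7] + [-1] -> [-1, 7]
  Merge [13] + [23] -> [13, 23]
  Merge [-1, 7] + [13, 23] -> [-1, 7, 13, 23]
  Merge [6] + [17] -> [6, 17]
  Merge [-1] + [12] -> [-1, 12]
  Merge [6, 17] + [-1, 12] -> [-1, 6, 12, 17]
  Merge [-1, 7, 13, 23] + [-1, 6, 12, 17] -> [-1, -1, 6, 7, 12, 13, 17, 23]


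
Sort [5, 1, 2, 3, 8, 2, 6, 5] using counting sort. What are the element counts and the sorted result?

Count array: [0, 1, 2, 1, 0, 2, 1, 0, 1]
(count[i] = number of elements equal to i)
Cumulative count: [0, 1, 3, 4, 4, 6, 7, 7, 8]
Sorted: [1, 2, 2, 3, 5, 5, 6, 8]


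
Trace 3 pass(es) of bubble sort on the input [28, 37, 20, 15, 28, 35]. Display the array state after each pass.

After pass 1: [28, 20, 15, 28, 35, 37] (4 swaps)
After pass 2: [20, 15, 28, 28, 35, 37] (2 swaps)
After pass 3: [15, 20, 28, 28, 35, 37] (1 swaps)
Total swaps: 7


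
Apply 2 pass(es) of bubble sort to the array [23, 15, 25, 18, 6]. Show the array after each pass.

After pass 1: [15, 23, 18, 6, 25] (3 swaps)
After pass 2: [15, 18, 6, 23, 25] (2 swaps)
Total swaps: 5


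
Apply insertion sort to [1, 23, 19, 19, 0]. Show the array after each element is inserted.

First element 1 is already 'sorted'
Insert 23: shifted 0 elements -> [1, 23, 19, 19, 0]
Insert 19: shifted 1 elements -> [1, 19, 23, 19, 0]
Insert 19: shifted 1 elements -> [1, 19, 19, 23, 0]
Insert 0: shifted 4 elements -> [0, 1, 19, 19, 23]


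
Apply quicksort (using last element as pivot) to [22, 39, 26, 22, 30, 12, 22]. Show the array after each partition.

Partition 1: pivot=22 at index 3 -> [22, 22, 12, 22, 30, 26, 39]
Partition 2: pivot=12 at index 0 -> [12, 22, 22, 22, 30, 26, 39]
Partition 3: pivot=22 at index 2 -> [12, 22, 22, 22, 30, 26, 39]
Partition 4: pivot=39 at index 6 -> [12, 22, 22, 22, 30, 26, 39]
Partition 5: pivot=26 at index 4 -> [12, 22, 22, 22, 26, 30, 39]


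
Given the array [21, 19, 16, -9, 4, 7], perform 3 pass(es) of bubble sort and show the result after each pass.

After pass 1: [19, 16, -9, 4, 7, 21] (5 swaps)
After pass 2: [16, -9, 4, 7, 19, 21] (4 swaps)
After pass 3: [-9, 4, 7, 16, 19, 21] (3 swaps)
Total swaps: 12


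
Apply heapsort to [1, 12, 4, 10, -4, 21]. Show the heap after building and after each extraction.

Build heap: [21, 12, 4, 10, -4, 1]
Extract 21: [12, 10, 4, 1, -4, 21]
Extract 12: [10, 1, 4, -4, 12, 21]
Extract 10: [4, 1, -4, 10, 12, 21]
Extract 4: [1, -4, 4, 10, 12, 21]
Extract 1: [-4, 1, 4, 10, 12, 21]


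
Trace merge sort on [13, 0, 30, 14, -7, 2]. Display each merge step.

Divide and conquer:
  Merge [0] + [30] -> [0, 30]
  Merge [13] + [0, 30] -> [0, 13, 30]
  Merge [-7] + [2] -> [-7, 2]
  Merge [14] + [-7, 2] -> [-7, 2, 14]
  Merge [0, 13, 30] + [-7, 2, 14] -> [-7, 0, 2, 13, 14, 30]


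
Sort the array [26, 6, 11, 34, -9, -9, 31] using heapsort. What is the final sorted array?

Build heap: [34, 26, 31, 6, -9, -9, 11]
Extract 34: [31, 26, 11, 6, -9, -9, 34]
Extract 31: [26, 6, 11, -9, -9, 31, 34]
Extract 26: [11, 6, -9, -9, 26, 31, 34]
Extract 11: [6, -9, -9, 11, 26, 31, 34]
Extract 6: [-9, -9, 6, 11, 26, 31, 34]
Extract -9: [-9, -9, 6, 11, 26, 31, 34]


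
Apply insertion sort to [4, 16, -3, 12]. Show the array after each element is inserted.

First element 4 is already 'sorted'
Insert 16: shifted 0 elements -> [4, 16, -3, 12]
Insert -3: shifted 2 elements -> [-3, 4, 16, 12]
Insert 12: shifted 1 elements -> [-3, 4, 12, 16]


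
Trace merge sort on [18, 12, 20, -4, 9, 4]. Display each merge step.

Divide and conquer:
  Merge [12] + [20] -> [12, 20]
  Merge [18] + [12, 20] -> [12, 18, 20]
  Merge [9] + [4] -> [4, 9]
  Merge [-4] + [4, 9] -> [-4, 4, 9]
  Merge [12, 18, 20] + [-4, 4, 9] -> [-4, 4, 9, 12, 18, 20]


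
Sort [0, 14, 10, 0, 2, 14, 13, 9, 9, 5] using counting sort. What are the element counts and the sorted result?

Count array: [2, 0, 1, 0, 0, 1, 0, 0, 0, 2, 1, 0, 0, 1, 2]
(count[i] = number of elements equal to i)
Cumulative count: [2, 2, 3, 3, 3, 4, 4, 4, 4, 6, 7, 7, 7, 8, 10]
Sorted: [0, 0, 2, 5, 9, 9, 10, 13, 14, 14]


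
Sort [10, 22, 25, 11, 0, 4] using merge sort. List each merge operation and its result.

Divide and conquer:
  Merge [22] + [25] -> [22, 25]
  Merge [10] + [22, 25] -> [10, 22, 25]
  Merge [0] + [4] -> [0, 4]
  Merge [11] + [0, 4] -> [0, 4, 11]
  Merge [10, 22, 25] + [0, 4, 11] -> [0, 4, 10, 11, 22, 25]


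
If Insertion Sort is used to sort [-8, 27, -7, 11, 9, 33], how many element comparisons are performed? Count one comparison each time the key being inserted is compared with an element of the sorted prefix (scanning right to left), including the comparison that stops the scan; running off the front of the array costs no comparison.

Insert 27: -8 <= 27 (stop) = 1 comparison(s) -> [-8, 27, -7, 11, 9, 33]
Insert -7: 27 > -7 (shift), -8 <= -7 (stop) = 2 comparison(s) -> [-8, -7, 27, 11, 9, 33]
Insert 11: 27 > 11 (shift), -7 <= 11 (stop) = 2 comparison(s) -> [-8, -7, 11, 27, 9, 33]
Insert 9: 27 > 9 (shift), 11 > 9 (shift), -7 <= 9 (stop) = 3 comparison(s) -> [-8, -7, 9, 11, 27, 33]
Insert 33: 27 <= 33 (stop) = 1 comparison(s) -> [-8, -7, 9, 11, 27, 33]
Total comparisons: 1 + 2 + 2 + 3 + 1 = 9


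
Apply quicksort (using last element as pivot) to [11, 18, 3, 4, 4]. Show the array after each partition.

Partition 1: pivot=4 at index 2 -> [3, 4, 4, 18, 11]
Partition 2: pivot=4 at index 1 -> [3, 4, 4, 18, 11]
Partition 3: pivot=11 at index 3 -> [3, 4, 4, 11, 18]


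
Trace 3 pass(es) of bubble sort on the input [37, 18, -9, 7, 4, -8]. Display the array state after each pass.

After pass 1: [18, -9, 7, 4, -8, 37] (5 swaps)
After pass 2: [-9, 7, 4, -8, 18, 37] (4 swaps)
After pass 3: [-9, 4, -8, 7, 18, 37] (2 swaps)
Total swaps: 11


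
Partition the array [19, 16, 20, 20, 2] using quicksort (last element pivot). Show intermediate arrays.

Partition 1: pivot=2 at index 0 -> [2, 16, 20, 20, 19]
Partition 2: pivot=19 at index 2 -> [2, 16, 19, 20, 20]
Partition 3: pivot=20 at index 4 -> [2, 16, 19, 20, 20]


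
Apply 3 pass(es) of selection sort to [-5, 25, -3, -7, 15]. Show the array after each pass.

Pass 1: Select minimum -7 at index 3, swap -> [-7, 25, -3, -5, 15]
Pass 2: Select minimum -5 at index 3, swap -> [-7, -5, -3, 25, 15]
Pass 3: Select minimum -3 at index 2, swap -> [-7, -5, -3, 25, 15]


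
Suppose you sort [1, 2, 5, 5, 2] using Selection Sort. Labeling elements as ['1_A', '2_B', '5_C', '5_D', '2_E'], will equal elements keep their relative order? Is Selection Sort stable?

Trace Selection Sort on the labeled array (the key is the number; the letter only tracks identity):
  Pass 1: minimum 1_A is already at index 0; no swap -> [1_A, 2_B, 5_C, 5_D, 2_E]
  Pass 2: minimum 2_B is already at index 1; no swap -> [1_A, 2_B, 5_C, 5_D, 2_E]
  Pass 3: minimum of unsorted part is 2_E at index 4; swap it with 5_C at index 2 -> [1_A, 2_B, 2_E, 5_D, 5_C]
  Pass 4: minimum 5_D is already at index 3; no swap -> [1_A, 2_B, 2_E, 5_D, 5_C]
Final order: [1_A, 2_B, 2_E, 5_D, 5_C]
Equal keys:
  value 2: originally 2_B, 2_E; after sorting 2_B, 2_E -> order preserved
  value 5: originally 5_C, 5_D; after sorting 5_D, 5_C -> order changed
Equal keys were reordered, so Selection Sort is not stable: the long-range swap that moves the minimum into place can carry an element past an equal key. (One such input is enough; an unstable sort may happen to preserve order on other inputs, but it gives no guarantee.)
Answer: Not stable


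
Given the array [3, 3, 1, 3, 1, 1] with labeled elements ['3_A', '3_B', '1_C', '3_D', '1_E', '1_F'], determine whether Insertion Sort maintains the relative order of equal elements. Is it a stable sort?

Trace Insertion Sort on the labeled array (the key is the number; the letter only tracks identity):
  Insert 3_B at index 1: [3_A, 3_B, 1_C, 3_D, 1_E, 1_F]
  Insert 1_C at index 0: [1_C, 3_A, 3_B, 3_D, 1_E, 1_F]
  Insert 3_D at index 3: [1_C, 3_A, 3_B, 3_D, 1_E, 1_F]
  Insert 1_E at index 1: [1_C, 1_E, 3_A, 3_B, 3_D, 1_F]
  Insert 1_F at index 2: [1_C, 1_E, 1_F, 3_A, 3_B, 3_D]
Final order: [1_C, 1_E, 1_F, 3_A, 3_B, 3_D]
Equal keys:
  value 1: originally 1_C, 1_E, 1_F; after sorting 1_C, 1_E, 1_F -> order preserved
  value 3: originally 3_A, 3_B, 3_D; after sorting 3_A, 3_B, 3_D -> order preserved
All equal keys kept their original relative order. Insertion Sort is stable: elements are shifted only while they are strictly greater than the key, so a key is inserted after any equal elements already placed.
Answer: Stable


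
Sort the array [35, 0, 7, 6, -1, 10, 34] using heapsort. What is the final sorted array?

Build heap: [35, 6, 34, 0, -1, 10, 7]
Extract 35: [34, 6, 10, 0, -1, 7, 35]
Extract 34: [10, 6, 7, 0, -1, 34, 35]
Extract 10: [7, 6, -1, 0, 10, 34, 35]
Extract 7: [6, 0, -1, 7, 10, 34, 35]
Extract 6: [0, -1, 6, 7, 10, 34, 35]
Extract 0: [-1, 0, 6, 7, 10, 34, 35]


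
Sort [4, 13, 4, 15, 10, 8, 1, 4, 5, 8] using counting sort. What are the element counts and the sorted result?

Count array: [0, 1, 0, 0, 3, 1, 0, 0, 2, 0, 1, 0, 0, 1, 0, 1]
(count[i] = number of elements equal to i)
Cumulative count: [0, 1, 1, 1, 4, 5, 5, 5, 7, 7, 8, 8, 8, 9, 9, 10]
Sorted: [1, 4, 4, 4, 5, 8, 8, 10, 13, 15]


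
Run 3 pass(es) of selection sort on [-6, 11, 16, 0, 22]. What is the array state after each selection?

Pass 1: Select minimum -6 at index 0, swap -> [-6, 11, 16, 0, 22]
Pass 2: Select minimum 0 at index 3, swap -> [-6, 0, 16, 11, 22]
Pass 3: Select minimum 11 at index 3, swap -> [-6, 0, 11, 16, 22]


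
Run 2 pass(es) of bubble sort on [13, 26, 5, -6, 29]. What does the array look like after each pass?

After pass 1: [13, 5, -6, 26, 29] (2 swaps)
After pass 2: [5, -6, 13, 26, 29] (2 swaps)
Total swaps: 4


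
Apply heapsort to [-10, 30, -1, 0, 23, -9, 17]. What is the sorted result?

Build heap: [30, 23, 17, 0, -10, -9, -1]
Extract 30: [23, 0, 17, -1, -10, -9, 30]
Extract 23: [17, 0, -9, -1, -10, 23, 30]
Extract 17: [0, -1, -9, -10, 17, 23, 30]
Extract 0: [-1, -10, -9, 0, 17, 23, 30]
Extract -1: [-9, -10, -1, 0, 17, 23, 30]
Extract -9: [-10, -9, -1, 0, 17, 23, 30]


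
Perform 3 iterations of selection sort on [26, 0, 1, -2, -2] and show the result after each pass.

Pass 1: Select minimum -2 at index 3, swap -> [-2, 0, 1, 26, -2]
Pass 2: Select minimum -2 at index 4, swap -> [-2, -2, 1, 26, 0]
Pass 3: Select minimum 0 at index 4, swap -> [-2, -2, 0, 26, 1]


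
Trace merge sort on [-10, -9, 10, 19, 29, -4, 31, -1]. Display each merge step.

Divide and conquer:
  Merge [-10] + [-9] -> [-10, -9]
  Merge [10] + [19] -> [10, 19]
  Merge [-10, -9] + [10, 19] -> [-10, -9, 10, 19]
  Merge [29] + [-4] -> [-4, 29]
  Merge [31] + [-1] -> [-1, 31]
  Merge [-4, 29] + [-1, 31] -> [-4, -1, 29, 31]
  Merge [-10, -9, 10, 19] + [-4, -1, 29, 31] -> [-10, -9, -4, -1, 10, 19, 29, 31]


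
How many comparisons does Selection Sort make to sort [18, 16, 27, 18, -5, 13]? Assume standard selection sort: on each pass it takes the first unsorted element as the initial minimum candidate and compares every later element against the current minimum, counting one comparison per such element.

Pass 1: scan indices 1..5 for the minimum = 5 comparison(s); min is -5, place at index 0 -> [-5, 16, 27, 18, 18, 13]
Pass 2: scan indices 2..5 for the minimum = 4 comparison(s); min is 13, place at index 1 -> [-5, 13, 27, 18, 18, 16]
Pass 3: scan indices 3..5 for the minimum = 3 comparison(s); min is 16, place at index 2 -> [-5, 13, 16, 18, 18, 27]
Pass 4: scan indices 4..5 for the minimum = 2 comparison(s); min is 18, place at index 3 -> [-5, 13, 16, 18, 18, 27]
Pass 5: scan indices 5..5 for the minimum = 1 comparison(s); min is 18, place at index 4 -> [-5, 13, 16, 18, 18, 27]
Selection sort always scans the whole unsorted suffix, so the count is (n-1) + (n-2) + ... + 1 = n(n-1)/2 = 6*5/2 = 15 regardless of the input order.
Total comparisons: 5 + 4 + 3 + 2 + 1 = 15


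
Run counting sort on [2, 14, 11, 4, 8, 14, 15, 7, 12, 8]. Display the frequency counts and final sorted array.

Count array: [0, 0, 1, 0, 1, 0, 0, 1, 2, 0, 0, 1, 1, 0, 2, 1]
(count[i] = number of elements equal to i)
Cumulative count: [0, 0, 1, 1, 2, 2, 2, 3, 5, 5, 5, 6, 7, 7, 9, 10]
Sorted: [2, 4, 7, 8, 8, 11, 12, 14, 14, 15]


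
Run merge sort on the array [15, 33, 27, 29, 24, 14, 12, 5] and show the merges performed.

Divide and conquer:
  Merge [15] + [33] -> [15, 33]
  Merge [27] + [29] -> [27, 29]
  Merge [15, 33] + [27, 29] -> [15, 27, 29, 33]
  Merge [24] + [14] -> [14, 24]
  Merge [12] + [5] -> [5, 12]
  Merge [14, 24] + [5, 12] -> [5, 12, 14, 24]
  Merge [15, 27, 29, 33] + [5, 12, 14, 24] -> [5, 12, 14, 15, 24, 27, 29, 33]


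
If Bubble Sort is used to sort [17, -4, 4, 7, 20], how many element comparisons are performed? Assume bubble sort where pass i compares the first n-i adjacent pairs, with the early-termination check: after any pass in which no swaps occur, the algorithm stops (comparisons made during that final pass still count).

Pass 1: compare adjacent pairs (0,1)..(3,4) = 4 comparison(s), 3 swap(s) -> [-4, 4, 7, 17, 20]
Pass 2: compare adjacent pairs (0,1)..(2,3) = 3 comparison(s), 0 swap(s) -> [-4, 4, 7, 17, 20]
No swaps in this pass, so bubble sort stops here.
Total comparisons: 4 + 3 = 7


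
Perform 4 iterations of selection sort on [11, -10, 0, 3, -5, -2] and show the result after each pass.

Pass 1: Select minimum -10 at index 1, swap -> [-10, 11, 0, 3, -5, -2]
Pass 2: Select minimum -5 at index 4, swap -> [-10, -5, 0, 3, 11, -2]
Pass 3: Select minimum -2 at index 5, swap -> [-10, -5, -2, 3, 11, 0]
Pass 4: Select minimum 0 at index 5, swap -> [-10, -5, -2, 0, 11, 3]


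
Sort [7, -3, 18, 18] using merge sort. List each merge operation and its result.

Divide and conquer:
  Merge [7] + [-3] -> [-3, 7]
  Merge [18] + [18] -> [18, 18]
  Merge [-3, 7] + [18, 18] -> [-3, 7, 18, 18]


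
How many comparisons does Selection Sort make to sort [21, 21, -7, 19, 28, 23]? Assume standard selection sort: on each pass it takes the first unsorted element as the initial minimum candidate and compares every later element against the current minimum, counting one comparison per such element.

Pass 1: scan indices 1..5 for the minimum = 5 comparison(s); min is -7, place at index 0 -> [-7, 21, 21, 19, 28, 23]
Pass 2: scan indices 2..5 for the minimum = 4 comparison(s); min is 19, place at index 1 -> [-7, 19, 21, 21, 28, 23]
Pass 3: scan indices 3..5 for the minimum = 3 comparison(s); min is 21, place at index 2 -> [-7, 19, 21, 21, 28, 23]
Pass 4: scan indices 4..5 for the minimum = 2 comparison(s); min is 21, place at index 3 -> [-7, 19, 21, 21, 28, 23]
Pass 5: scan indices 5..5 for the minimum = 1 comparison(s); min is 23, place at index 4 -> [-7, 19, 21, 21, 23, 28]
Selection sort always scans the whole unsorted suffix, so the count is (n-1) + (n-2) + ... + 1 = n(n-1)/2 = 6*5/2 = 15 regardless of the input order.
Total comparisons: 5 + 4 + 3 + 2 + 1 = 15


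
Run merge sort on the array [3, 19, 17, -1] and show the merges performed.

Divide and conquer:
  Merge [3] + [19] -> [3, 19]
  Merge [17] + [-1] -> [-1, 17]
  Merge [3, 19] + [-1, 17] -> [-1, 3, 17, 19]


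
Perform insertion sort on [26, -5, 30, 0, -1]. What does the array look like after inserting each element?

First element 26 is already 'sorted'
Insert -5: shifted 1 elements -> [-5, 26, 30, 0, -1]
Insert 30: shifted 0 elements -> [-5, 26, 30, 0, -1]
Insert 0: shifted 2 elements -> [-5, 0, 26, 30, -1]
Insert -1: shifted 3 elements -> [-5, -1, 0, 26, 30]


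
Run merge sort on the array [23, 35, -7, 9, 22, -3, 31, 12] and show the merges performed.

Divide and conquer:
  Merge [23] + [35] -> [23, 35]
  Merge [-7] + [9] -> [-7, 9]
  Merge [23, 35] + [-7, 9] -> [-7, 9, 23, 35]
  Merge [22] + [-3] -> [-3, 22]
  Merge [31] + [12] -> [12, 31]
  Merge [-3, 22] + [12, 31] -> [-3, 12, 22, 31]
  Merge [-7, 9, 23, 35] + [-3, 12, 22, 31] -> [-7, -3, 9, 12, 22, 23, 31, 35]


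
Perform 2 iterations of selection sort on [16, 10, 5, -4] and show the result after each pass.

Pass 1: Select minimum -4 at index 3, swap -> [-4, 10, 5, 16]
Pass 2: Select minimum 5 at index 2, swap -> [-4, 5, 10, 16]


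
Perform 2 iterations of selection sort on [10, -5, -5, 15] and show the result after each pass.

Pass 1: Select minimum -5 at index 1, swap -> [-5, 10, -5, 15]
Pass 2: Select minimum -5 at index 2, swap -> [-5, -5, 10, 15]


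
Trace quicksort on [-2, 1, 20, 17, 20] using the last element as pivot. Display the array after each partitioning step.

Partition 1: pivot=20 at index 4 -> [-2, 1, 20, 17, 20]
Partition 2: pivot=17 at index 2 -> [-2, 1, 17, 20, 20]
Partition 3: pivot=1 at index 1 -> [-2, 1, 17, 20, 20]


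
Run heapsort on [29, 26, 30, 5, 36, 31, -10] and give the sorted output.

Build heap: [36, 29, 31, 5, 26, 30, -10]
Extract 36: [31, 29, 30, 5, 26, -10, 36]
Extract 31: [30, 29, -10, 5, 26, 31, 36]
Extract 30: [29, 26, -10, 5, 30, 31, 36]
Extract 29: [26, 5, -10, 29, 30, 31, 36]
Extract 26: [5, -10, 26, 29, 30, 31, 36]
Extract 5: [-10, 5, 26, 29, 30, 31, 36]


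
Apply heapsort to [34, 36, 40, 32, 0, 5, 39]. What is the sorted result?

Build heap: [40, 36, 39, 32, 0, 5, 34]
Extract 40: [39, 36, 34, 32, 0, 5, 40]
Extract 39: [36, 32, 34, 5, 0, 39, 40]
Extract 36: [34, 32, 0, 5, 36, 39, 40]
Extract 34: [32, 5, 0, 34, 36, 39, 40]
Extract 32: [5, 0, 32, 34, 36, 39, 40]
Extract 5: [0, 5, 32, 34, 36, 39, 40]


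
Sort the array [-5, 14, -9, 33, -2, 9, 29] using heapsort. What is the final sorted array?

Build heap: [33, 14, 29, -5, -2, 9, -9]
Extract 33: [29, 14, 9, -5, -2, -9, 33]
Extract 29: [14, -2, 9, -5, -9, 29, 33]
Extract 14: [9, -2, -9, -5, 14, 29, 33]
Extract 9: [-2, -5, -9, 9, 14, 29, 33]
Extract -2: [-5, -9, -2, 9, 14, 29, 33]
Extract -5: [-9, -5, -2, 9, 14, 29, 33]


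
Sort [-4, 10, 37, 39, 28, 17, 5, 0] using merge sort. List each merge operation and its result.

Divide and conquer:
  Merge [-4] + [10] -> [-4, 10]
  Merge [37] + [39] -> [37, 39]
  Merge [-4, 10] + [37, 39] -> [-4, 10, 37, 39]
  Merge [28] + [17] -> [17, 28]
  Merge [5] + [0] -> [0, 5]
  Merge [17, 28] + [0, 5] -> [0, 5, 17, 28]
  Merge [-4, 10, 37, 39] + [0, 5, 17, 28] -> [-4, 0, 5, 10, 17, 28, 37, 39]


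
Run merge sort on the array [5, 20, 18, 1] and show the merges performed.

Divide and conquer:
  Merge [5] + [20] -> [5, 20]
  Merge [18] + [1] -> [1, 18]
  Merge [5, 20] + [1, 18] -> [1, 5, 18, 20]


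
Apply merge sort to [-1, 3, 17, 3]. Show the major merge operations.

Divide and conquer:
  Merge [-1] + [3] -> [-1, 3]
  Merge [17] + [3] -> [3, 17]
  Merge [-1, 3] + [3, 17] -> [-1, 3, 3, 17]


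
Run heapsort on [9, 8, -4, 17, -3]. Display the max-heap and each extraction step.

Build heap: [17, 9, -4, 8, -3]
Extract 17: [9, 8, -4, -3, 17]
Extract 9: [8, -3, -4, 9, 17]
Extract 8: [-3, -4, 8, 9, 17]
Extract -3: [-4, -3, 8, 9, 17]


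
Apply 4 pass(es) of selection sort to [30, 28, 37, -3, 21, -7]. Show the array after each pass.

Pass 1: Select minimum -7 at index 5, swap -> [-7, 28, 37, -3, 21, 30]
Pass 2: Select minimum -3 at index 3, swap -> [-7, -3, 37, 28, 21, 30]
Pass 3: Select minimum 21 at index 4, swap -> [-7, -3, 21, 28, 37, 30]
Pass 4: Select minimum 28 at index 3, swap -> [-7, -3, 21, 28, 37, 30]


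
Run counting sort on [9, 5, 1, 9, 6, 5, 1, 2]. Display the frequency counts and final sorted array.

Count array: [0, 2, 1, 0, 0, 2, 1, 0, 0, 2]
(count[i] = number of elements equal to i)
Cumulative count: [0, 2, 3, 3, 3, 5, 6, 6, 6, 8]
Sorted: [1, 1, 2, 5, 5, 6, 9, 9]


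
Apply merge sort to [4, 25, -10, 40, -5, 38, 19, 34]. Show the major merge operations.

Divide and conquer:
  Merge [4] + [25] -> [4, 25]
  Merge [-10] + [40] -> [-10, 40]
  Merge [4, 25] + [-10, 40] -> [-10, 4, 25, 40]
  Merge [-5] + [38] -> [-5, 38]
  Merge [19] + [34] -> [19, 34]
  Merge [-5, 38] + [19, 34] -> [-5, 19, 34, 38]
  Merge [-10, 4, 25, 40] + [-5, 19, 34, 38] -> [-10, -5, 4, 19, 25, 34, 38, 40]


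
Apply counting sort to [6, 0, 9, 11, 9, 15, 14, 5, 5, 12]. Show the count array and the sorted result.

Count array: [1, 0, 0, 0, 0, 2, 1, 0, 0, 2, 0, 1, 1, 0, 1, 1]
(count[i] = number of elements equal to i)
Cumulative count: [1, 1, 1, 1, 1, 3, 4, 4, 4, 6, 6, 7, 8, 8, 9, 10]
Sorted: [0, 5, 5, 6, 9, 9, 11, 12, 14, 15]


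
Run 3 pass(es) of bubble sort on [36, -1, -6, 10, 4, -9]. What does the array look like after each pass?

After pass 1: [-1, -6, 10, 4, -9, 36] (5 swaps)
After pass 2: [-6, -1, 4, -9, 10, 36] (3 swaps)
After pass 3: [-6, -1, -9, 4, 10, 36] (1 swaps)
Total swaps: 9


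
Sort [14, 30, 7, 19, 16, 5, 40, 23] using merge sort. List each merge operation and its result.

Divide and conquer:
  Merge [14] + [30] -> [14, 30]
  Merge [7] + [19] -> [7, 19]
  Merge [14, 30] + [7, 19] -> [7, 14, 19, 30]
  Merge [16] + [5] -> [5, 16]
  Merge [40] + [23] -> [23, 40]
  Merge [5, 16] + [23, 40] -> [5, 16, 23, 40]
  Merge [7, 14, 19, 30] + [5, 16, 23, 40] -> [5, 7, 14, 16, 19, 23, 30, 40]


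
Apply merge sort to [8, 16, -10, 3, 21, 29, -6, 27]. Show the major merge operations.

Divide and conquer:
  Merge [8] + [16] -> [8, 16]
  Merge [-10] + [3] -> [-10, 3]
  Merge [8, 16] + [-10, 3] -> [-10, 3, 8, 16]
  Merge [21] + [29] -> [21, 29]
  Merge [-6] + [27] -> [-6, 27]
  Merge [21, 29] + [-6, 27] -> [-6, 21, 27, 29]
  Merge [-10, 3, 8, 16] + [-6, 21, 27, 29] -> [-10, -6, 3, 8, 16, 21, 27, 29]


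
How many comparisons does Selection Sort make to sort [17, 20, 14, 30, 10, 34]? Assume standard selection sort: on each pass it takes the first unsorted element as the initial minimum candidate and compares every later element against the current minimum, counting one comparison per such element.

Pass 1: scan indices 1..5 for the minimum = 5 comparison(s); min is 10, place at index 0 -> [10, 20, 14, 30, 17, 34]
Pass 2: scan indices 2..5 for the minimum = 4 comparison(s); min is 14, place at index 1 -> [10, 14, 20, 30, 17, 34]
Pass 3: scan indices 3..5 for the minimum = 3 comparison(s); min is 17, place at index 2 -> [10, 14, 17, 30, 20, 34]
Pass 4: scan indices 4..5 for the minimum = 2 comparison(s); min is 20, place at index 3 -> [10, 14, 17, 20, 30, 34]
Pass 5: scan indices 5..5 for the minimum = 1 comparison(s); min is 30, place at index 4 -> [10, 14, 17, 20, 30, 34]
Selection sort always scans the whole unsorted suffix, so the count is (n-1) + (n-2) + ... + 1 = n(n-1)/2 = 6*5/2 = 15 regardless of the input order.
Total comparisons: 5 + 4 + 3 + 2 + 1 = 15


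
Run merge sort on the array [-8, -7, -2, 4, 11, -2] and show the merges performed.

Divide and conquer:
  Merge [-7] + [-2] -> [-7, -2]
  Merge [-8] + [-7, -2] -> [-8, -7, -2]
  Merge [11] + [-2] -> [-2, 11]
  Merge [4] + [-2, 11] -> [-2, 4, 11]
  Merge [-8, -7, -2] + [-2, 4, 11] -> [-8, -7, -2, -2, 4, 11]


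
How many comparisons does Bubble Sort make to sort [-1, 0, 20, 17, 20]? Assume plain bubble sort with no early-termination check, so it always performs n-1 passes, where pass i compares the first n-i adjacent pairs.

Pass 1: compare adjacent pairs (0,1)..(3,4) = 4 comparison(s), 1 swap(s) -> [-1, 0, 17, 20, 20]
Pass 2: compare adjacent pairs (0,1)..(2,3) = 3 comparison(s), 0 swap(s) -> [-1, 0, 17, 20, 20]
Pass 3: compare adjacent pairs (0,1)..(1,2) = 2 comparison(s), 0 swap(s) -> [-1, 0, 17, 20, 20]
Pass 4: compare adjacent pairs (0,1)..(0,1) = 1 comparison(s), 0 swap(s) -> [-1, 0, 17, 20, 20]
Total comparisons: 4 + 3 + 2 + 1 = 10


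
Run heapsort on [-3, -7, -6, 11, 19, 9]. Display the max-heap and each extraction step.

Build heap: [19, 11, 9, -3, -7, -6]
Extract 19: [11, -3, 9, -6, -7, 19]
Extract 11: [9, -3, -7, -6, 11, 19]
Extract 9: [-3, -6, -7, 9, 11, 19]
Extract -3: [-6, -7, -3, 9, 11, 19]
Extract -6: [-7, -6, -3, 9, 11, 19]


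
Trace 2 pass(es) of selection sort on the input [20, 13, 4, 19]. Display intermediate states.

Pass 1: Select minimum 4 at index 2, swap -> [4, 13, 20, 19]
Pass 2: Select minimum 13 at index 1, swap -> [4, 13, 20, 19]


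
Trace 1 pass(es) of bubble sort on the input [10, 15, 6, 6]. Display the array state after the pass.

After pass 1: [10, 6, 6, 15] (2 swaps)
Total swaps: 2


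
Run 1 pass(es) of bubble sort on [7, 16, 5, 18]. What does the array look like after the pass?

After pass 1: [7, 5, 16, 18] (1 swaps)
Total swaps: 1


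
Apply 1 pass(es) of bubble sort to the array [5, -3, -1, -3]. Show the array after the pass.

After pass 1: [-3, -1, -3, 5] (3 swaps)
Total swaps: 3


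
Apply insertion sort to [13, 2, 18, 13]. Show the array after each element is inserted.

First element 13 is already 'sorted'
Insert 2: shifted 1 elements -> [2, 13, 18, 13]
Insert 18: shifted 0 elements -> [2, 13, 18, 13]
Insert 13: shifted 1 elements -> [2, 13, 13, 18]


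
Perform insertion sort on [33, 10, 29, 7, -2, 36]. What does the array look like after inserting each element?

First element 33 is already 'sorted'
Insert 10: shifted 1 elements -> [10, 33, 29, 7, -2, 36]
Insert 29: shifted 1 elements -> [10, 29, 33, 7, -2, 36]
Insert 7: shifted 3 elements -> [7, 10, 29, 33, -2, 36]
Insert -2: shifted 4 elements -> [-2, 7, 10, 29, 33, 36]
Insert 36: shifted 0 elements -> [-2, 7, 10, 29, 33, 36]


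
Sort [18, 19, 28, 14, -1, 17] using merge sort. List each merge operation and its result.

Divide and conquer:
  Merge [19] + [28] -> [19, 28]
  Merge [18] + [19, 28] -> [18, 19, 28]
  Merge [-1] + [17] -> [-1, 17]
  Merge [14] + [-1, 17] -> [-1, 14, 17]
  Merge [18, 19, 28] + [-1, 14, 17] -> [-1, 14, 17, 18, 19, 28]


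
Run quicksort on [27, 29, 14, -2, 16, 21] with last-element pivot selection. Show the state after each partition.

Partition 1: pivot=21 at index 3 -> [14, -2, 16, 21, 27, 29]
Partition 2: pivot=16 at index 2 -> [14, -2, 16, 21, 27, 29]
Partition 3: pivot=-2 at index 0 -> [-2, 14, 16, 21, 27, 29]
Partition 4: pivot=29 at index 5 -> [-2, 14, 16, 21, 27, 29]


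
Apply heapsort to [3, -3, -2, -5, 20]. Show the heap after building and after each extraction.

Build heap: [20, 3, -2, -5, -3]
Extract 20: [3, -3, -2, -5, 20]
Extract 3: [-2, -3, -5, 3, 20]
Extract -2: [-3, -5, -2, 3, 20]
Extract -3: [-5, -3, -2, 3, 20]


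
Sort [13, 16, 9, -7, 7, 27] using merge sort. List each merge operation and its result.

Divide and conquer:
  Merge [16] + [9] -> [9, 16]
  Merge [13] + [9, 16] -> [9, 13, 16]
  Merge [7] + [27] -> [7, 27]
  Merge [-7] + [7, 27] -> [-7, 7, 27]
  Merge [9, 13, 16] + [-7, 7, 27] -> [-7, 7, 9, 13, 16, 27]


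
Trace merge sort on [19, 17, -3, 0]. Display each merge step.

Divide and conquer:
  Merge [19] + [17] -> [17, 19]
  Merge [-3] + [0] -> [-3, 0]
  Merge [17, 19] + [-3, 0] -> [-3, 0, 17, 19]


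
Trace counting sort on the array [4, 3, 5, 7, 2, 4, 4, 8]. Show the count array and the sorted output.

Count array: [0, 0, 1, 1, 3, 1, 0, 1, 1]
(count[i] = number of elements equal to i)
Cumulative count: [0, 0, 1, 2, 5, 6, 6, 7, 8]
Sorted: [2, 3, 4, 4, 4, 5, 7, 8]


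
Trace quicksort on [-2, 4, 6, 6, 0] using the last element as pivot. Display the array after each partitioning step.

Partition 1: pivot=0 at index 1 -> [-2, 0, 6, 6, 4]
Partition 2: pivot=4 at index 2 -> [-2, 0, 4, 6, 6]
Partition 3: pivot=6 at index 4 -> [-2, 0, 4, 6, 6]


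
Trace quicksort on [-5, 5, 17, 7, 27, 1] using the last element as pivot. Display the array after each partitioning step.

Partition 1: pivot=1 at index 1 -> [-5, 1, 17, 7, 27, 5]
Partition 2: pivot=5 at index 2 -> [-5, 1, 5, 7, 27, 17]
Partition 3: pivot=17 at index 4 -> [-5, 1, 5, 7, 17, 27]


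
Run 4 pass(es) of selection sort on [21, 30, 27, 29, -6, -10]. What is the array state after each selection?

Pass 1: Select minimum -10 at index 5, swap -> [-10, 30, 27, 29, -6, 21]
Pass 2: Select minimum -6 at index 4, swap -> [-10, -6, 27, 29, 30, 21]
Pass 3: Select minimum 21 at index 5, swap -> [-10, -6, 21, 29, 30, 27]
Pass 4: Select minimum 27 at index 5, swap -> [-10, -6, 21, 27, 30, 29]


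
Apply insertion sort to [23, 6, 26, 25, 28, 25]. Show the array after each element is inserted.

First element 23 is already 'sorted'
Insert 6: shifted 1 elements -> [6, 23, 26, 25, 28, 25]
Insert 26: shifted 0 elements -> [6, 23, 26, 25, 28, 25]
Insert 25: shifted 1 elements -> [6, 23, 25, 26, 28, 25]
Insert 28: shifted 0 elements -> [6, 23, 25, 26, 28, 25]
Insert 25: shifted 2 elements -> [6, 23, 25, 25, 26, 28]
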